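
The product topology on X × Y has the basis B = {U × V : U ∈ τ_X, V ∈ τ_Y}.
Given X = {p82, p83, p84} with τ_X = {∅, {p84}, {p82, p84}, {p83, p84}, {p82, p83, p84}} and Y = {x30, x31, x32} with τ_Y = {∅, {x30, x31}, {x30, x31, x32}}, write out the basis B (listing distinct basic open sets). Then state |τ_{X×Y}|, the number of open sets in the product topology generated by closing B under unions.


Basis B = {∅ × ∅, {p84} × {x30, x31}, {p84} × {x30, x31, x32}, {p82, p84} × {x30, x31}, {p83, p84} × {x30, x31}, {p82, p84} × {x30, x31, x32}, {p82, p83, p84} × {x30, x31}, {p83, p84} × {x30, x31, x32}, {p82, p83, p84} × {x30, x31, x32}}; |τ_{X×Y}| = 14.

Enumerate products U × V with U ∈ τ_X, V ∈ τ_Y (deduplicated):
  ∅ × ∅ = {} (∅)
  {p84} × {x30, x31} = {(p84,x30), (p84,x31)}
  {p84} × {x30, x31, x32} = {(p84,x30), (p84,x31), (p84,x32)}
  {p82, p84} × {x30, x31} = {(p82,x30), (p82,x31), (p84,x30), (p84,x31)}
  {p83, p84} × {x30, x31} = {(p83,x30), (p83,x31), (p84,x30), (p84,x31)}
  {p82, p84} × {x30, x31, x32} = {(p82,x30), (p82,x31), (p82,x32), (p84,x30), (p84,x31), (p84,x32)}
  {p82, p83, p84} × {x30, x31} = {(p82,x30), (p82,x31), (p83,x30), (p83,x31), (p84,x30), (p84,x31)}
  {p83, p84} × {x30, x31, x32} = {(p83,x30), (p83,x31), (p83,x32), (p84,x30), (p84,x31), (p84,x32)}
  {p82, p83, p84} × {x30, x31, x32} = {(p82,x30), (p82,x31), (p82,x32), (p83,x30), (p83,x31), (p83,x32), (p84,x30), (p84,x31), (p84,x32)}
These 9 distinct sets form the basis B.
Close under arbitrary unions to get τ_{X×Y}; counting gives |τ_{X×Y}| = 14.


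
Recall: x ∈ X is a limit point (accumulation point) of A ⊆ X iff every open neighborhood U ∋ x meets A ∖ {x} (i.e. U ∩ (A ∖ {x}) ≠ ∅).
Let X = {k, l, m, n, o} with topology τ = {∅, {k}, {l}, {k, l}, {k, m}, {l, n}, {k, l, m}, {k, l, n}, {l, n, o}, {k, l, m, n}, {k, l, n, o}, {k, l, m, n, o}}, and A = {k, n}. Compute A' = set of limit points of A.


A' = {m, o}

For each x ∈ X, list the open sets U ∈ τ with x ∈ U, then check whether U ∩ (A ∖ {x}) ≠ ∅ for every such U.
  x = k: open {k} ∋ x has {k} ∩ (A ∖ {k}) = ∅, so x is NOT a limit point.
  x = l: open {l} ∋ x has {l} ∩ (A ∖ {l}) = ∅, so x is NOT a limit point.
  x = m: opens ∋ x are {k, m}, {k, l, m}, {k, l, m, n}, {k, l, m, n, o}; each meets A ∖ {m}, so x IS a limit point.
  x = n: open {l, n} ∋ x has {l, n} ∩ (A ∖ {n}) = ∅, so x is NOT a limit point.
  x = o: opens ∋ x are {l, n, o}, {k, l, n, o}, {k, l, m, n, o}; each meets A ∖ {o}, so x IS a limit point.
Collecting: A' = {m, o}.


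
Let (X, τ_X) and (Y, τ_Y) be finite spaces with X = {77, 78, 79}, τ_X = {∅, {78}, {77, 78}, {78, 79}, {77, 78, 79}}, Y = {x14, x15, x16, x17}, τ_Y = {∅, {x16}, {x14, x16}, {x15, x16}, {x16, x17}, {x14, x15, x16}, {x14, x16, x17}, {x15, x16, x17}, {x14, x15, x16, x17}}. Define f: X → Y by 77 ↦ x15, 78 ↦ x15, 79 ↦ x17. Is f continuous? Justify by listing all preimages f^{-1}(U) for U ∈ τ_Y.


f is NOT continuous.

Compute f^{-1}(U) for each U ∈ τ_Y:
  U = ∅: f^{-1}(U) = ∅ ∈ τ_X ✓.
  U = {x16}: f^{-1}(U) = ∅ ∈ τ_X ✓.
  U = {x14, x16}: f^{-1}(U) = ∅ ∈ τ_X ✓.
  U = {x15, x16}: f^{-1}(U) = {77, 78} ∈ τ_X ✓.
  U = {x16, x17}: f^{-1}(U) = {79} ∉ τ_X ✗.
  U = {x14, x15, x16}: f^{-1}(U) = {77, 78} ∈ τ_X ✓.
  U = {x14, x16, x17}: f^{-1}(U) = {79} ∉ τ_X ✗.
  U = {x15, x16, x17}: f^{-1}(U) = {77, 78, 79} ∈ τ_X ✓.
  U = {x14, x15, x16, x17}: f^{-1}(U) = {77, 78, 79} ∈ τ_X ✓.
Found U = {x16, x17} with f^{-1}(U) = {79} not in τ_X. Therefore f is NOT continuous.


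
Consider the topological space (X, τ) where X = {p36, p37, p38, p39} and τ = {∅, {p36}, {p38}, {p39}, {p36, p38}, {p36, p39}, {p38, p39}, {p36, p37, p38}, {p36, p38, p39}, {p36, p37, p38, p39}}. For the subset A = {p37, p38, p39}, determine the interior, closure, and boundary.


int(A) = {p38, p39}, cl(A) = {p37, p38, p39}, ∂A = {p37}.

Closed sets in (X, τ) are complements of opens:
  closed(X, τ) = {∅, {p37}, {p39}, {p36, p37}, {p37, p38}, {p37, p39}, {p36, p37, p38}, {p36, p37, p39}, {p37, p38, p39}, {p36, p37, p38, p39}}.
int(A) = ⋃ {U ∈ τ : U ⊆ A}. Opens contained in A: ∅, {p38}, {p39}, {p38, p39}.
Taking the union of these: int(A) = {p38, p39}.
cl(A) = ⋂ {C closed : A ⊆ C}. Closed sets containing A: {p37, p38, p39}, {p36, p37, p38, p39}.
Intersecting these: cl(A) = {p37, p38, p39}.
∂A = cl(A) ∖ int(A) = {p37, p38, p39} ∖ {p38, p39} = {p37}.


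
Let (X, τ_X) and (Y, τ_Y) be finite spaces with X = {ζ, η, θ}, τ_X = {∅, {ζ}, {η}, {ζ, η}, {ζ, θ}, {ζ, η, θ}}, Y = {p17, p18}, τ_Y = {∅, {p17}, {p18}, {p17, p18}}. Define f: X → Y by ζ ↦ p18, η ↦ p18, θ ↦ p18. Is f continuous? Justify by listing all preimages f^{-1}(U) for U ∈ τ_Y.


f IS continuous.

Compute f^{-1}(U) for each U ∈ τ_Y:
  U = ∅: f^{-1}(U) = ∅ ∈ τ_X ✓.
  U = {p17}: f^{-1}(U) = ∅ ∈ τ_X ✓.
  U = {p18}: f^{-1}(U) = {ζ, η, θ} ∈ τ_X ✓.
  U = {p17, p18}: f^{-1}(U) = {ζ, η, θ} ∈ τ_X ✓.
Every preimage lies in τ_X, so f IS continuous.


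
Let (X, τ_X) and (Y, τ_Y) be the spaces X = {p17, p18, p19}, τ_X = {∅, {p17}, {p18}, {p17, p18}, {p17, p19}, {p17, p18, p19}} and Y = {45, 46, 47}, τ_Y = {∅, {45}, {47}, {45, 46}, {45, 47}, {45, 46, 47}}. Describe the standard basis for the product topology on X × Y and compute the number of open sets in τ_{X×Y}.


Basis B = {∅ × ∅, {p17} × {45}, {p17} × {47}, {p18} × {45}, {p18} × {47}, {p17} × {45, 46}, {p17} × {45, 47}, {p17, p18} × {45}, {p17, p19} × {45}, {p17, p18} × {47}, {p17, p19} × {47}, {p18} × {45, 46}, {p18} × {45, 47}, {p17} × {45, 46, 47}, {p17, p18, p19} × {45}, {p17, p18, p19} × {47}, {p18} × {45, 46, 47}, {p17, p18} × {45, 46}, {p17, p19} × {45, 46}, {p17, p18} × {45, 47}, {p17, p19} × {45, 47}, {p17, p18} × {45, 46, 47}, {p17, p19} × {45, 46, 47}, {p17, p18, p19} × {45, 46}, {p17, p18, p19} × {45, 47}, {p17, p18, p19} × {45, 46, 47}}; |τ_{X×Y}| = 108.

Enumerate products U × V with U ∈ τ_X, V ∈ τ_Y (deduplicated):
  ∅ × ∅ = {} (∅)
  {p17} × {45} = {(p17,45)}
  {p17} × {47} = {(p17,47)}
  {p18} × {45} = {(p18,45)}
  {p18} × {47} = {(p18,47)}
  {p17} × {45, 46} = {(p17,45), (p17,46)}
  {p17} × {45, 47} = {(p17,45), (p17,47)}
  {p17, p18} × {45} = {(p17,45), (p18,45)}
  {p17, p19} × {45} = {(p17,45), (p19,45)}
  {p17, p18} × {47} = {(p17,47), (p18,47)}
  {p17, p19} × {47} = {(p17,47), (p19,47)}
  {p18} × {45, 46} = {(p18,45), (p18,46)}
  {p18} × {45, 47} = {(p18,45), (p18,47)}
  {p17} × {45, 46, 47} = {(p17,45), (p17,46), (p17,47)}
  {p17, p18, p19} × {45} = {(p17,45), (p18,45), (p19,45)}
  {p17, p18, p19} × {47} = {(p17,47), (p18,47), (p19,47)}
  {p18} × {45, 46, 47} = {(p18,45), (p18,46), (p18,47)}
  {p17, p18} × {45, 46} = {(p17,45), (p17,46), (p18,45), (p18,46)}
  {p17, p19} × {45, 46} = {(p17,45), (p17,46), (p19,45), (p19,46)}
  {p17, p18} × {45, 47} = {(p17,45), (p17,47), (p18,45), (p18,47)}
  {p17, p19} × {45, 47} = {(p17,45), (p17,47), (p19,45), (p19,47)}
  {p17, p18} × {45, 46, 47} = {(p17,45), (p17,46), (p17,47), (p18,45), (p18,46), (p18,47)}
  {p17, p19} × {45, 46, 47} = {(p17,45), (p17,46), (p17,47), (p19,45), (p19,46), (p19,47)}
  {p17, p18, p19} × {45, 46} = {(p17,45), (p17,46), (p18,45), (p18,46), (p19,45), (p19,46)}
  {p17, p18, p19} × {45, 47} = {(p17,45), (p17,47), (p18,45), (p18,47), (p19,45), (p19,47)}
  {p17, p18, p19} × {45, 46, 47} = {(p17,45), (p17,46), (p17,47), (p18,45), (p18,46), (p18,47), (p19,45), (p19,46), (p19,47)}
These 26 distinct sets form the basis B.
Close under arbitrary unions to get τ_{X×Y}; counting gives |τ_{X×Y}| = 108.


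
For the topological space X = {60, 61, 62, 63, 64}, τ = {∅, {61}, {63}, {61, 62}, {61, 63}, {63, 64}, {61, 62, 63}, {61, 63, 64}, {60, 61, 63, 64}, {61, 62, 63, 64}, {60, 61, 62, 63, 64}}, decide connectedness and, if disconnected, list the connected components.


(X, τ) is connected.

Find clopen sets (U ∈ τ with X ∖ U ∈ τ):
  U = ∅, X ∖ U = {60, 61, 62, 63, 64} — both open, so U is clopen.
  U = {60, 61, 62, 63, 64}, X ∖ U = ∅ — both open, so U is clopen.
Only trivial clopens (∅ and X) exist, so (X, τ) is connected.
Compute connected components by grouping points that agree on all clopens:
  component: {60, 61, 62, 63, 64}


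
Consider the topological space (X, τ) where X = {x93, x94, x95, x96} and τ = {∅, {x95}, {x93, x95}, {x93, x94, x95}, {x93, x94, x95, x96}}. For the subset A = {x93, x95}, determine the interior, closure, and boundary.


int(A) = {x93, x95}, cl(A) = {x93, x94, x95, x96}, ∂A = {x94, x96}.

Closed sets in (X, τ) are complements of opens:
  closed(X, τ) = {∅, {x96}, {x94, x96}, {x93, x94, x96}, {x93, x94, x95, x96}}.
int(A) = ⋃ {U ∈ τ : U ⊆ A}. Opens contained in A: ∅, {x95}, {x93, x95}.
Taking the union of these: int(A) = {x93, x95}.
cl(A) = ⋂ {C closed : A ⊆ C}. Closed sets containing A: {x93, x94, x95, x96}.
Intersecting these: cl(A) = {x93, x94, x95, x96}.
∂A = cl(A) ∖ int(A) = {x93, x94, x95, x96} ∖ {x93, x95} = {x94, x96}.


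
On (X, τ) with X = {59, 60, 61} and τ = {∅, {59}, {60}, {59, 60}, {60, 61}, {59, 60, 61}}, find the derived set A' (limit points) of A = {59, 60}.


A' = {61}

For each x ∈ X, list the open sets U ∈ τ with x ∈ U, then check whether U ∩ (A ∖ {x}) ≠ ∅ for every such U.
  x = 59: open {59} ∋ x has {59} ∩ (A ∖ {59}) = ∅, so x is NOT a limit point.
  x = 60: open {60} ∋ x has {60} ∩ (A ∖ {60}) = ∅, so x is NOT a limit point.
  x = 61: opens ∋ x are {60, 61}, {59, 60, 61}; each meets A ∖ {61}, so x IS a limit point.
Collecting: A' = {61}.


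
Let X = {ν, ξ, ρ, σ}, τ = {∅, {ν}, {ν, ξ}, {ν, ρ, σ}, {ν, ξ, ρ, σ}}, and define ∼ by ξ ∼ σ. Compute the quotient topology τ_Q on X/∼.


X/∼ = {[ν], [ξ=σ], [ρ]}; |τ_Q| = 3.

Equivalence classes: [ν], [ξ=σ], [ρ].
Quotient map π: X → X/∼ sends ν ↦ [ν], ξ ↦ [ξ=σ], ρ ↦ [ρ], σ ↦ [ξ=σ].
For each subset V ⊆ X/∼, compute π^{-1}(V) ⊆ X and check whether π^{-1}(V) ∈ τ. V is open in τ_Q iff π^{-1}(V) ∈ τ.
  V = {}: π^{-1}(V) = ∅ ∈ τ ✓.
  V = {[ν]}: π^{-1}(V) = {ν} ∈ τ ✓.
  V = {[ξ=σ]}: π^{-1}(V) = {ξ, σ} ∉ τ ✗.
  V = {[ν], [ξ=σ]}: π^{-1}(V) = {ν, ξ, σ} ∉ τ ✗.
  V = {[ρ]}: π^{-1}(V) = {ρ} ∉ τ ✗.
  V = {[ν], [ρ]}: π^{-1}(V) = {ν, ρ} ∉ τ ✗.
  V = {[ξ=σ], [ρ]}: π^{-1}(V) = {ξ, ρ, σ} ∉ τ ✗.
  V = {[ν], [ξ=σ], [ρ]}: π^{-1}(V) = {ν, ξ, ρ, σ} ∈ τ ✓.
Open sets in the quotient: τ_Q = {{}, {[ν]}, {[ν], [ξ=σ], [ρ]}} (3 elements).


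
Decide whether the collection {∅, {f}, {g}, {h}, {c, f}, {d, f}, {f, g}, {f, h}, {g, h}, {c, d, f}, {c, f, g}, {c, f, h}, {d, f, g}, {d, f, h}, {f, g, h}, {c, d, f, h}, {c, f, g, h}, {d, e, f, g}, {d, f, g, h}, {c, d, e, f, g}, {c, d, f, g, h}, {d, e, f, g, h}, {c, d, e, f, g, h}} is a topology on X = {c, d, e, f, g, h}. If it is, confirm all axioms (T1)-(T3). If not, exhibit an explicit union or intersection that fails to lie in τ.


τ is NOT a topology on X.

Axiom (T1): ∅ ∈ τ? Yes; X ∈ τ? Yes.
Axiom (T2/T3): check pairwise unions and intersections of members of τ.
Counterexample for (T2): {g} ∪ {c, d, f} = {c, d, f, g} ∉ τ. Therefore τ is NOT a topology.


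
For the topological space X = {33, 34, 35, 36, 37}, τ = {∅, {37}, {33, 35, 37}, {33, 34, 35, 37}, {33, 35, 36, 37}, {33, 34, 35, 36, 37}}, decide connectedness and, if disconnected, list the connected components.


(X, τ) is connected.

Find clopen sets (U ∈ τ with X ∖ U ∈ τ):
  U = ∅, X ∖ U = {33, 34, 35, 36, 37} — both open, so U is clopen.
  U = {33, 34, 35, 36, 37}, X ∖ U = ∅ — both open, so U is clopen.
Only trivial clopens (∅ and X) exist, so (X, τ) is connected.
Compute connected components by grouping points that agree on all clopens:
  component: {33, 34, 35, 36, 37}


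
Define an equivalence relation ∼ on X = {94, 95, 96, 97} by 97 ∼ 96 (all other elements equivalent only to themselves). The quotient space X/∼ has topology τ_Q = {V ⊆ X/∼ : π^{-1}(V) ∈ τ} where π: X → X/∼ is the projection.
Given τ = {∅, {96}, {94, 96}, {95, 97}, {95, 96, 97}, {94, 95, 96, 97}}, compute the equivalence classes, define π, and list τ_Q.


X/∼ = {[94], [95], [96=97]}; |τ_Q| = 3.

Equivalence classes: [94], [95], [96=97].
Quotient map π: X → X/∼ sends 94 ↦ [94], 95 ↦ [95], 96 ↦ [96=97], 97 ↦ [96=97].
For each subset V ⊆ X/∼, compute π^{-1}(V) ⊆ X and check whether π^{-1}(V) ∈ τ. V is open in τ_Q iff π^{-1}(V) ∈ τ.
  V = {}: π^{-1}(V) = ∅ ∈ τ ✓.
  V = {[94]}: π^{-1}(V) = {94} ∉ τ ✗.
  V = {[95]}: π^{-1}(V) = {95} ∉ τ ✗.
  V = {[94], [95]}: π^{-1}(V) = {94, 95} ∉ τ ✗.
  V = {[96=97]}: π^{-1}(V) = {96, 97} ∉ τ ✗.
  V = {[94], [96=97]}: π^{-1}(V) = {94, 96, 97} ∉ τ ✗.
  V = {[95], [96=97]}: π^{-1}(V) = {95, 96, 97} ∈ τ ✓.
  V = {[94], [95], [96=97]}: π^{-1}(V) = {94, 95, 96, 97} ∈ τ ✓.
Open sets in the quotient: τ_Q = {{}, {[95], [96=97]}, {[94], [95], [96=97]}} (3 elements).


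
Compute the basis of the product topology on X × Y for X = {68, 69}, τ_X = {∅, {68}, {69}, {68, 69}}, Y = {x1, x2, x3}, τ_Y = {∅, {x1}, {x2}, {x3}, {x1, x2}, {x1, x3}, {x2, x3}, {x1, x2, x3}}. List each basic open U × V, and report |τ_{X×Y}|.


Basis B = {∅ × ∅, {68} × {x1}, {68} × {x2}, {68} × {x3}, {69} × {x1}, {69} × {x2}, {69} × {x3}, {68} × {x1, x2}, {68} × {x1, x3}, {68, 69} × {x1}, {68} × {x2, x3}, {68, 69} × {x2}, {68, 69} × {x3}, {69} × {x1, x2}, {69} × {x1, x3}, {69} × {x2, x3}, {68} × {x1, x2, x3}, {69} × {x1, x2, x3}, {68, 69} × {x1, x2}, {68, 69} × {x1, x3}, {68, 69} × {x2, x3}, {68, 69} × {x1, x2, x3}}; |τ_{X×Y}| = 64.

Enumerate products U × V with U ∈ τ_X, V ∈ τ_Y (deduplicated):
  ∅ × ∅ = {} (∅)
  {68} × {x1} = {(68,x1)}
  {68} × {x2} = {(68,x2)}
  {68} × {x3} = {(68,x3)}
  {69} × {x1} = {(69,x1)}
  {69} × {x2} = {(69,x2)}
  {69} × {x3} = {(69,x3)}
  {68} × {x1, x2} = {(68,x1), (68,x2)}
  {68} × {x1, x3} = {(68,x1), (68,x3)}
  {68, 69} × {x1} = {(68,x1), (69,x1)}
  {68} × {x2, x3} = {(68,x2), (68,x3)}
  {68, 69} × {x2} = {(68,x2), (69,x2)}
  {68, 69} × {x3} = {(68,x3), (69,x3)}
  {69} × {x1, x2} = {(69,x1), (69,x2)}
  {69} × {x1, x3} = {(69,x1), (69,x3)}
  {69} × {x2, x3} = {(69,x2), (69,x3)}
  {68} × {x1, x2, x3} = {(68,x1), (68,x2), (68,x3)}
  {69} × {x1, x2, x3} = {(69,x1), (69,x2), (69,x3)}
  {68, 69} × {x1, x2} = {(68,x1), (68,x2), (69,x1), (69,x2)}
  {68, 69} × {x1, x3} = {(68,x1), (68,x3), (69,x1), (69,x3)}
  {68, 69} × {x2, x3} = {(68,x2), (68,x3), (69,x2), (69,x3)}
  {68, 69} × {x1, x2, x3} = {(68,x1), (68,x2), (68,x3), (69,x1), (69,x2), (69,x3)}
These 22 distinct sets form the basis B.
Close under arbitrary unions to get τ_{X×Y}; counting gives |τ_{X×Y}| = 64.


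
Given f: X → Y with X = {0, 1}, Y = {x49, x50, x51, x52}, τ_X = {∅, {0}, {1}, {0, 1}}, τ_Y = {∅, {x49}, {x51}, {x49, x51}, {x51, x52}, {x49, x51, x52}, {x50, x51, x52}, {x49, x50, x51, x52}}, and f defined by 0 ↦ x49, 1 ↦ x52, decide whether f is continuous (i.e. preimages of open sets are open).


f IS continuous.

Compute f^{-1}(U) for each U ∈ τ_Y:
  U = ∅: f^{-1}(U) = ∅ ∈ τ_X ✓.
  U = {x49}: f^{-1}(U) = {0} ∈ τ_X ✓.
  U = {x51}: f^{-1}(U) = ∅ ∈ τ_X ✓.
  U = {x49, x51}: f^{-1}(U) = {0} ∈ τ_X ✓.
  U = {x51, x52}: f^{-1}(U) = {1} ∈ τ_X ✓.
  U = {x49, x51, x52}: f^{-1}(U) = {0, 1} ∈ τ_X ✓.
  U = {x50, x51, x52}: f^{-1}(U) = {1} ∈ τ_X ✓.
  U = {x49, x50, x51, x52}: f^{-1}(U) = {0, 1} ∈ τ_X ✓.
Every preimage lies in τ_X, so f IS continuous.


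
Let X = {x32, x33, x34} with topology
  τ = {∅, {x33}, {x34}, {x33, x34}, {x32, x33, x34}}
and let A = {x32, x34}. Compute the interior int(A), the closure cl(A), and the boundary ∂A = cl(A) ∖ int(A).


int(A) = {x34}, cl(A) = {x32, x34}, ∂A = {x32}.

Closed sets in (X, τ) are complements of opens:
  closed(X, τ) = {∅, {x32}, {x32, x33}, {x32, x34}, {x32, x33, x34}}.
int(A) = ⋃ {U ∈ τ : U ⊆ A}. Opens contained in A: ∅, {x34}.
Taking the union of these: int(A) = {x34}.
cl(A) = ⋂ {C closed : A ⊆ C}. Closed sets containing A: {x32, x34}, {x32, x33, x34}.
Intersecting these: cl(A) = {x32, x34}.
∂A = cl(A) ∖ int(A) = {x32, x34} ∖ {x34} = {x32}.


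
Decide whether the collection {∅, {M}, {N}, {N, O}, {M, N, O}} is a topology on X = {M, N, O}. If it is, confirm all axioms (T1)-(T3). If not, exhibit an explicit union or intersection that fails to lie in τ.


τ is NOT a topology on X.

Axiom (T1): ∅ ∈ τ? Yes; X ∈ τ? Yes.
Axiom (T2/T3): check pairwise unions and intersections of members of τ.
Counterexample for (T2): {M} ∪ {N} = {M, N} ∉ τ. Therefore τ is NOT a topology.


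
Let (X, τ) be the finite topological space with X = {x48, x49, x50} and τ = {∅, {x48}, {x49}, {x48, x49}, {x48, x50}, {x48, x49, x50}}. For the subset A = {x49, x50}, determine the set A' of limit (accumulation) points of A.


A' = ∅

For each x ∈ X, list the open sets U ∈ τ with x ∈ U, then check whether U ∩ (A ∖ {x}) ≠ ∅ for every such U.
  x = x48: open {x48} ∋ x has {x48} ∩ (A ∖ {x48}) = ∅, so x is NOT a limit point.
  x = x49: open {x49} ∋ x has {x49} ∩ (A ∖ {x49}) = ∅, so x is NOT a limit point.
  x = x50: open {x48, x50} ∋ x has {x48, x50} ∩ (A ∖ {x50}) = ∅, so x is NOT a limit point.
Collecting: A' = ∅.


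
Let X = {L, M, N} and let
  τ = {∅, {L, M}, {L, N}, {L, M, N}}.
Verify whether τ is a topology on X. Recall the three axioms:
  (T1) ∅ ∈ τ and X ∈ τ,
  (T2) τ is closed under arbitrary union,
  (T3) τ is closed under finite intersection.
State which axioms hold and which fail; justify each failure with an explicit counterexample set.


τ is NOT a topology on X.

Axiom (T1): ∅ ∈ τ? Yes; X ∈ τ? Yes.
Axiom (T2/T3): check pairwise unions and intersections of members of τ.
Counterexample for (T3): {L, M} ∩ {L, N} = {L} ∉ τ. Therefore τ is NOT a topology.


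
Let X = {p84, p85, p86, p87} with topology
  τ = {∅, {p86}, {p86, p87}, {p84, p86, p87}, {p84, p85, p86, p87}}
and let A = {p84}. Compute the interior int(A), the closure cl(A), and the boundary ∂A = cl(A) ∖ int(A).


int(A) = ∅, cl(A) = {p84, p85}, ∂A = {p84, p85}.

Closed sets in (X, τ) are complements of opens:
  closed(X, τ) = {∅, {p85}, {p84, p85}, {p84, p85, p87}, {p84, p85, p86, p87}}.
int(A) = ⋃ {U ∈ τ : U ⊆ A}. Opens contained in A: ∅.
Taking the union of these: int(A) = ∅.
cl(A) = ⋂ {C closed : A ⊆ C}. Closed sets containing A: {p84, p85}, {p84, p85, p87}, {p84, p85, p86, p87}.
Intersecting these: cl(A) = {p84, p85}.
∂A = cl(A) ∖ int(A) = {p84, p85} ∖ ∅ = {p84, p85}.


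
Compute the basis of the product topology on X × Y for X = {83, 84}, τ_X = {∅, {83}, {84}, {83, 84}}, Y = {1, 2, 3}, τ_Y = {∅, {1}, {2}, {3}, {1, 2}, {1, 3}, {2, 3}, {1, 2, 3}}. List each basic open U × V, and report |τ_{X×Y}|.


Basis B = {∅ × ∅, {83} × {1}, {83} × {2}, {83} × {3}, {84} × {1}, {84} × {2}, {84} × {3}, {83} × {1, 2}, {83} × {1, 3}, {83, 84} × {1}, {83} × {2, 3}, {83, 84} × {2}, {83, 84} × {3}, {84} × {1, 2}, {84} × {1, 3}, {84} × {2, 3}, {83} × {1, 2, 3}, {84} × {1, 2, 3}, {83, 84} × {1, 2}, {83, 84} × {1, 3}, {83, 84} × {2, 3}, {83, 84} × {1, 2, 3}}; |τ_{X×Y}| = 64.

Enumerate products U × V with U ∈ τ_X, V ∈ τ_Y (deduplicated):
  ∅ × ∅ = {} (∅)
  {83} × {1} = {(83,1)}
  {83} × {2} = {(83,2)}
  {83} × {3} = {(83,3)}
  {84} × {1} = {(84,1)}
  {84} × {2} = {(84,2)}
  {84} × {3} = {(84,3)}
  {83} × {1, 2} = {(83,1), (83,2)}
  {83} × {1, 3} = {(83,1), (83,3)}
  {83, 84} × {1} = {(83,1), (84,1)}
  {83} × {2, 3} = {(83,2), (83,3)}
  {83, 84} × {2} = {(83,2), (84,2)}
  {83, 84} × {3} = {(83,3), (84,3)}
  {84} × {1, 2} = {(84,1), (84,2)}
  {84} × {1, 3} = {(84,1), (84,3)}
  {84} × {2, 3} = {(84,2), (84,3)}
  {83} × {1, 2, 3} = {(83,1), (83,2), (83,3)}
  {84} × {1, 2, 3} = {(84,1), (84,2), (84,3)}
  {83, 84} × {1, 2} = {(83,1), (83,2), (84,1), (84,2)}
  {83, 84} × {1, 3} = {(83,1), (83,3), (84,1), (84,3)}
  {83, 84} × {2, 3} = {(83,2), (83,3), (84,2), (84,3)}
  {83, 84} × {1, 2, 3} = {(83,1), (83,2), (83,3), (84,1), (84,2), (84,3)}
These 22 distinct sets form the basis B.
Close under arbitrary unions to get τ_{X×Y}; counting gives |τ_{X×Y}| = 64.


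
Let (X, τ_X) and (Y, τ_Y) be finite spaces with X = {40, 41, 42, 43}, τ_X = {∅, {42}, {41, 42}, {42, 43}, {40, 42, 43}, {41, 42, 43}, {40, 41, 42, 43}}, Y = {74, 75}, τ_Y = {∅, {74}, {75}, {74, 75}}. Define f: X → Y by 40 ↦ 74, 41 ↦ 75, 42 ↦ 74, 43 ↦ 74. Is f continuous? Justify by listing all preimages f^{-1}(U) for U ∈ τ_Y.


f is NOT continuous.

Compute f^{-1}(U) for each U ∈ τ_Y:
  U = ∅: f^{-1}(U) = ∅ ∈ τ_X ✓.
  U = {74}: f^{-1}(U) = {40, 42, 43} ∈ τ_X ✓.
  U = {75}: f^{-1}(U) = {41} ∉ τ_X ✗.
  U = {74, 75}: f^{-1}(U) = {40, 41, 42, 43} ∈ τ_X ✓.
Found U = {75} with f^{-1}(U) = {41} not in τ_X. Therefore f is NOT continuous.


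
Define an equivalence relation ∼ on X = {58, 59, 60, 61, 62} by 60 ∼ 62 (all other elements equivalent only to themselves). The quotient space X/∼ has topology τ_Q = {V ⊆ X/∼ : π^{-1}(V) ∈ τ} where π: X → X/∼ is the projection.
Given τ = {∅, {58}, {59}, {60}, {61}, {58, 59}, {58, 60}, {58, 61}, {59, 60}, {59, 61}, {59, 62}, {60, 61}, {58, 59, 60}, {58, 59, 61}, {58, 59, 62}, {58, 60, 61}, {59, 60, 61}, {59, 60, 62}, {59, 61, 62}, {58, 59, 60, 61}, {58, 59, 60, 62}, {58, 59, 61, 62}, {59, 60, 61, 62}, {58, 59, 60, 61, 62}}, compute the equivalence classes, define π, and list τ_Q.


X/∼ = {[58], [59], [60=62], [61]}; |τ_Q| = 12.

Equivalence classes: [58], [59], [60=62], [61].
Quotient map π: X → X/∼ sends 58 ↦ [58], 59 ↦ [59], 60 ↦ [60=62], 61 ↦ [61], 62 ↦ [60=62].
For each subset V ⊆ X/∼, compute π^{-1}(V) ⊆ X and check whether π^{-1}(V) ∈ τ. V is open in τ_Q iff π^{-1}(V) ∈ τ.
  V = {}: π^{-1}(V) = ∅ ∈ τ ✓.
  V = {[58]}: π^{-1}(V) = {58} ∈ τ ✓.
  V = {[59]}: π^{-1}(V) = {59} ∈ τ ✓.
  V = {[58], [59]}: π^{-1}(V) = {58, 59} ∈ τ ✓.
  V = {[60=62]}: π^{-1}(V) = {60, 62} ∉ τ ✗.
  V = {[58], [60=62]}: π^{-1}(V) = {58, 60, 62} ∉ τ ✗.
  V = {[59], [60=62]}: π^{-1}(V) = {59, 60, 62} ∈ τ ✓.
  V = {[58], [59], [60=62]}: π^{-1}(V) = {58, 59, 60, 62} ∈ τ ✓.
  V = {[61]}: π^{-1}(V) = {61} ∈ τ ✓.
  V = {[58], [61]}: π^{-1}(V) = {58, 61} ∈ τ ✓.
  V = {[59], [61]}: π^{-1}(V) = {59, 61} ∈ τ ✓.
  V = {[58], [59], [61]}: π^{-1}(V) = {58, 59, 61} ∈ τ ✓.
  V = {[60=62], [61]}: π^{-1}(V) = {60, 61, 62} ∉ τ ✗.
  V = {[58], [60=62], [61]}: π^{-1}(V) = {58, 60, 61, 62} ∉ τ ✗.
  V = {[59], [60=62], [61]}: π^{-1}(V) = {59, 60, 61, 62} ∈ τ ✓.
  V = {[58], [59], [60=62], [61]}: π^{-1}(V) = {58, 59, 60, 61, 62} ∈ τ ✓.
Open sets in the quotient: τ_Q = {{}, {[58]}, {[59]}, {[58], [59]}, {[59], [60=62]}, {[58], [59], [60=62]}, {[61]}, {[58], [61]}, {[59], [61]}, {[58], [59], [61]}, {[59], [60=62], [61]}, {[58], [59], [60=62], [61]}} (12 elements).


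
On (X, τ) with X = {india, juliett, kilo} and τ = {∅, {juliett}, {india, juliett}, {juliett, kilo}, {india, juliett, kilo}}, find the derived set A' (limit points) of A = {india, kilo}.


A' = ∅

For each x ∈ X, list the open sets U ∈ τ with x ∈ U, then check whether U ∩ (A ∖ {x}) ≠ ∅ for every such U.
  x = india: open {india, juliett} ∋ x has {india, juliett} ∩ (A ∖ {india}) = ∅, so x is NOT a limit point.
  x = juliett: open {juliett} ∋ x has {juliett} ∩ (A ∖ {juliett}) = ∅, so x is NOT a limit point.
  x = kilo: open {juliett, kilo} ∋ x has {juliett, kilo} ∩ (A ∖ {kilo}) = ∅, so x is NOT a limit point.
Collecting: A' = ∅.


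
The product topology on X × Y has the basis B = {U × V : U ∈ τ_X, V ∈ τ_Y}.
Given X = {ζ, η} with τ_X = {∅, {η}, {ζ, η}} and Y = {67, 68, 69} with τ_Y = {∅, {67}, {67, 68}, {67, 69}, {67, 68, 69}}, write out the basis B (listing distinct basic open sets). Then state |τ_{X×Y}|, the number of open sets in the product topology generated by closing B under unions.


Basis B = {∅ × ∅, {η} × {67}, {ζ, η} × {67}, {η} × {67, 68}, {η} × {67, 69}, {η} × {67, 68, 69}, {ζ, η} × {67, 68}, {ζ, η} × {67, 69}, {ζ, η} × {67, 68, 69}}; |τ_{X×Y}| = 14.

Enumerate products U × V with U ∈ τ_X, V ∈ τ_Y (deduplicated):
  ∅ × ∅ = {} (∅)
  {η} × {67} = {(η,67)}
  {ζ, η} × {67} = {(ζ,67), (η,67)}
  {η} × {67, 68} = {(η,67), (η,68)}
  {η} × {67, 69} = {(η,67), (η,69)}
  {η} × {67, 68, 69} = {(η,67), (η,68), (η,69)}
  {ζ, η} × {67, 68} = {(ζ,67), (ζ,68), (η,67), (η,68)}
  {ζ, η} × {67, 69} = {(ζ,67), (ζ,69), (η,67), (η,69)}
  {ζ, η} × {67, 68, 69} = {(ζ,67), (ζ,68), (ζ,69), (η,67), (η,68), (η,69)}
These 9 distinct sets form the basis B.
Close under arbitrary unions to get τ_{X×Y}; counting gives |τ_{X×Y}| = 14.


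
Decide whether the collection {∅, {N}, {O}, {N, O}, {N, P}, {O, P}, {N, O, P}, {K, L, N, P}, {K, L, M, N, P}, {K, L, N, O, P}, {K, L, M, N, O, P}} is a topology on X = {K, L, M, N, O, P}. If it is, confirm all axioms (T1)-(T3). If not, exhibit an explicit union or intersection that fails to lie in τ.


τ is NOT a topology on X.

Axiom (T1): ∅ ∈ τ? Yes; X ∈ τ? Yes.
Axiom (T2/T3): check pairwise unions and intersections of members of τ.
Counterexample for (T3): {N, P} ∩ {O, P} = {P} ∉ τ. Therefore τ is NOT a topology.


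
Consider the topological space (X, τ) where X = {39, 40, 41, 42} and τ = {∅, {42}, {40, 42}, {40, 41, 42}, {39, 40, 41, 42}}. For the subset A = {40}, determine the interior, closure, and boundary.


int(A) = ∅, cl(A) = {39, 40, 41}, ∂A = {39, 40, 41}.

Closed sets in (X, τ) are complements of opens:
  closed(X, τ) = {∅, {39}, {39, 41}, {39, 40, 41}, {39, 40, 41, 42}}.
int(A) = ⋃ {U ∈ τ : U ⊆ A}. Opens contained in A: ∅.
Taking the union of these: int(A) = ∅.
cl(A) = ⋂ {C closed : A ⊆ C}. Closed sets containing A: {39, 40, 41}, {39, 40, 41, 42}.
Intersecting these: cl(A) = {39, 40, 41}.
∂A = cl(A) ∖ int(A) = {39, 40, 41} ∖ ∅ = {39, 40, 41}.


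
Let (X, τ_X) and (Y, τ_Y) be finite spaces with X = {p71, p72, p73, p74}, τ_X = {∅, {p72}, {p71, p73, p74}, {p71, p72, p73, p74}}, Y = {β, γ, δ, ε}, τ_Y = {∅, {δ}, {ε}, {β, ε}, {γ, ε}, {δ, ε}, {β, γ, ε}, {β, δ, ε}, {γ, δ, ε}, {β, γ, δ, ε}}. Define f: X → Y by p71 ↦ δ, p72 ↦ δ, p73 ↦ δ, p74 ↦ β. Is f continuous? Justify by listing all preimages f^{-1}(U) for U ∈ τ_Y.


f is NOT continuous.

Compute f^{-1}(U) for each U ∈ τ_Y:
  U = ∅: f^{-1}(U) = ∅ ∈ τ_X ✓.
  U = {δ}: f^{-1}(U) = {p71, p72, p73} ∉ τ_X ✗.
  U = {ε}: f^{-1}(U) = ∅ ∈ τ_X ✓.
  U = {β, ε}: f^{-1}(U) = {p74} ∉ τ_X ✗.
  U = {γ, ε}: f^{-1}(U) = ∅ ∈ τ_X ✓.
  U = {δ, ε}: f^{-1}(U) = {p71, p72, p73} ∉ τ_X ✗.
  U = {β, γ, ε}: f^{-1}(U) = {p74} ∉ τ_X ✗.
  U = {β, δ, ε}: f^{-1}(U) = {p71, p72, p73, p74} ∈ τ_X ✓.
  U = {γ, δ, ε}: f^{-1}(U) = {p71, p72, p73} ∉ τ_X ✗.
  U = {β, γ, δ, ε}: f^{-1}(U) = {p71, p72, p73, p74} ∈ τ_X ✓.
Found U = {δ} with f^{-1}(U) = {p71, p72, p73} not in τ_X. Therefore f is NOT continuous.


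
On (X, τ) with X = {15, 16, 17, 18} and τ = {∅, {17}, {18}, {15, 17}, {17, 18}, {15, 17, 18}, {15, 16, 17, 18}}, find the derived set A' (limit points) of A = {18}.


A' = {16}

For each x ∈ X, list the open sets U ∈ τ with x ∈ U, then check whether U ∩ (A ∖ {x}) ≠ ∅ for every such U.
  x = 15: open {15, 17} ∋ x has {15, 17} ∩ (A ∖ {15}) = ∅, so x is NOT a limit point.
  x = 16: opens ∋ x are {15, 16, 17, 18}; each meets A ∖ {16}, so x IS a limit point.
  x = 17: open {17} ∋ x has {17} ∩ (A ∖ {17}) = ∅, so x is NOT a limit point.
  x = 18: open {18} ∋ x has {18} ∩ (A ∖ {18}) = ∅, so x is NOT a limit point.
Collecting: A' = {16}.


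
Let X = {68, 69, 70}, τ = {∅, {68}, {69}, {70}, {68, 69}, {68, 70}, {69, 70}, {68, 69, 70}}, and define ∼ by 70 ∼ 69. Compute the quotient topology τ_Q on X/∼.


X/∼ = {[68], [69=70]}; |τ_Q| = 4.

Equivalence classes: [68], [69=70].
Quotient map π: X → X/∼ sends 68 ↦ [68], 69 ↦ [69=70], 70 ↦ [69=70].
For each subset V ⊆ X/∼, compute π^{-1}(V) ⊆ X and check whether π^{-1}(V) ∈ τ. V is open in τ_Q iff π^{-1}(V) ∈ τ.
  V = {}: π^{-1}(V) = ∅ ∈ τ ✓.
  V = {[68]}: π^{-1}(V) = {68} ∈ τ ✓.
  V = {[69=70]}: π^{-1}(V) = {69, 70} ∈ τ ✓.
  V = {[68], [69=70]}: π^{-1}(V) = {68, 69, 70} ∈ τ ✓.
Open sets in the quotient: τ_Q = {{}, {[68]}, {[69=70]}, {[68], [69=70]}} (4 elements).


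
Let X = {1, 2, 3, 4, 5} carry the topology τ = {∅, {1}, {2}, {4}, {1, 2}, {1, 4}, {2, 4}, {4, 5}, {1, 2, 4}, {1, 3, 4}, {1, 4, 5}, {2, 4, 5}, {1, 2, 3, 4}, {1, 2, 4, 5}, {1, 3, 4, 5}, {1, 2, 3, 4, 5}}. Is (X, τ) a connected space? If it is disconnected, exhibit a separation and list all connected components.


(X, τ) is disconnected; components = [{2}, {1, 3, 4, 5}].

Find clopen sets (U ∈ τ with X ∖ U ∈ τ):
  U = ∅, X ∖ U = {1, 2, 3, 4, 5} — both open, so U is clopen.
  U = {2}, X ∖ U = {1, 3, 4, 5} — both open, so U is clopen.
  U = {1, 3, 4, 5}, X ∖ U = {2} — both open, so U is clopen.
  U = {1, 2, 3, 4, 5}, X ∖ U = ∅ — both open, so U is clopen.
Nontrivial clopen(s) exist: e.g. {2}. So (X, τ) is disconnected.
Compute connected components by grouping points that agree on all clopens:
  component: {2}
  component: {1, 3, 4, 5}


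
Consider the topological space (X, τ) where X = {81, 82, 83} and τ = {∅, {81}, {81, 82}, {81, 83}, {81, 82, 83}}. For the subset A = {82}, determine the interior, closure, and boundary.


int(A) = ∅, cl(A) = {82}, ∂A = {82}.

Closed sets in (X, τ) are complements of opens:
  closed(X, τ) = {∅, {82}, {83}, {82, 83}, {81, 82, 83}}.
int(A) = ⋃ {U ∈ τ : U ⊆ A}. Opens contained in A: ∅.
Taking the union of these: int(A) = ∅.
cl(A) = ⋂ {C closed : A ⊆ C}. Closed sets containing A: {82}, {82, 83}, {81, 82, 83}.
Intersecting these: cl(A) = {82}.
∂A = cl(A) ∖ int(A) = {82} ∖ ∅ = {82}.


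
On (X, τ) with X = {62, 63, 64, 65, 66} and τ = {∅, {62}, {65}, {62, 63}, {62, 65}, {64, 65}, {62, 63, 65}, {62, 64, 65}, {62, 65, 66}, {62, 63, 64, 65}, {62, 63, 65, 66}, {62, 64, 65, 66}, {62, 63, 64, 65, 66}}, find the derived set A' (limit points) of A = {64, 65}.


A' = {64, 66}

For each x ∈ X, list the open sets U ∈ τ with x ∈ U, then check whether U ∩ (A ∖ {x}) ≠ ∅ for every such U.
  x = 62: open {62} ∋ x has {62} ∩ (A ∖ {62}) = ∅, so x is NOT a limit point.
  x = 63: open {62, 63} ∋ x has {62, 63} ∩ (A ∖ {63}) = ∅, so x is NOT a limit point.
  x = 64: opens ∋ x are {64, 65}, {62, 64, 65}, {62, 63, 64, 65}, {62, 64, 65, 66}, {62, 63, 64, 65, 66}; each meets A ∖ {64}, so x IS a limit point.
  x = 65: open {65} ∋ x has {65} ∩ (A ∖ {65}) = ∅, so x is NOT a limit point.
  x = 66: opens ∋ x are {62, 65, 66}, {62, 63, 65, 66}, {62, 64, 65, 66}, {62, 63, 64, 65, 66}; each meets A ∖ {66}, so x IS a limit point.
Collecting: A' = {64, 66}.


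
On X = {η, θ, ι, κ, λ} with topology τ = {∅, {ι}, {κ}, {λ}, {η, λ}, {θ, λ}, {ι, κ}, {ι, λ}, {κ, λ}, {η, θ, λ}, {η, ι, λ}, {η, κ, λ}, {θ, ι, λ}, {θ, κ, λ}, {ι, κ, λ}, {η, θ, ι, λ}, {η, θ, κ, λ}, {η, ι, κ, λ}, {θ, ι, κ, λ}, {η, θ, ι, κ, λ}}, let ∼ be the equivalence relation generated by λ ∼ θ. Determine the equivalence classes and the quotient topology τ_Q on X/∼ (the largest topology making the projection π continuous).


X/∼ = {[η], [θ=λ], [ι], [κ]}; |τ_Q| = 12.

Equivalence classes: [η], [θ=λ], [ι], [κ].
Quotient map π: X → X/∼ sends η ↦ [η], θ ↦ [θ=λ], ι ↦ [ι], κ ↦ [κ], λ ↦ [θ=λ].
For each subset V ⊆ X/∼, compute π^{-1}(V) ⊆ X and check whether π^{-1}(V) ∈ τ. V is open in τ_Q iff π^{-1}(V) ∈ τ.
  V = {}: π^{-1}(V) = ∅ ∈ τ ✓.
  V = {[η]}: π^{-1}(V) = {η} ∉ τ ✗.
  V = {[θ=λ]}: π^{-1}(V) = {θ, λ} ∈ τ ✓.
  V = {[η], [θ=λ]}: π^{-1}(V) = {η, θ, λ} ∈ τ ✓.
  V = {[ι]}: π^{-1}(V) = {ι} ∈ τ ✓.
  V = {[η], [ι]}: π^{-1}(V) = {η, ι} ∉ τ ✗.
  V = {[θ=λ], [ι]}: π^{-1}(V) = {θ, ι, λ} ∈ τ ✓.
  V = {[η], [θ=λ], [ι]}: π^{-1}(V) = {η, θ, ι, λ} ∈ τ ✓.
  V = {[κ]}: π^{-1}(V) = {κ} ∈ τ ✓.
  V = {[η], [κ]}: π^{-1}(V) = {η, κ} ∉ τ ✗.
  V = {[θ=λ], [κ]}: π^{-1}(V) = {θ, κ, λ} ∈ τ ✓.
  V = {[η], [θ=λ], [κ]}: π^{-1}(V) = {η, θ, κ, λ} ∈ τ ✓.
  V = {[ι], [κ]}: π^{-1}(V) = {ι, κ} ∈ τ ✓.
  V = {[η], [ι], [κ]}: π^{-1}(V) = {η, ι, κ} ∉ τ ✗.
  V = {[θ=λ], [ι], [κ]}: π^{-1}(V) = {θ, ι, κ, λ} ∈ τ ✓.
  V = {[η], [θ=λ], [ι], [κ]}: π^{-1}(V) = {η, θ, ι, κ, λ} ∈ τ ✓.
Open sets in the quotient: τ_Q = {{}, {[θ=λ]}, {[η], [θ=λ]}, {[ι]}, {[θ=λ], [ι]}, {[η], [θ=λ], [ι]}, {[κ]}, {[θ=λ], [κ]}, {[η], [θ=λ], [κ]}, {[ι], [κ]}, {[θ=λ], [ι], [κ]}, {[η], [θ=λ], [ι], [κ]}} (12 elements).


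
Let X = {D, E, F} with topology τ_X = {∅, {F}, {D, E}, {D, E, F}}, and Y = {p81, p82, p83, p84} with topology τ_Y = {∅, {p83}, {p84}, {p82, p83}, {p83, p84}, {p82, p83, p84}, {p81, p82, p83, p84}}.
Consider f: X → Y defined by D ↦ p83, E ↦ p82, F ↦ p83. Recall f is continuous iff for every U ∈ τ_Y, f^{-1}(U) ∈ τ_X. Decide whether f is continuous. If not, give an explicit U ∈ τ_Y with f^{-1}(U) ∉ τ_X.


f is NOT continuous.

Compute f^{-1}(U) for each U ∈ τ_Y:
  U = ∅: f^{-1}(U) = ∅ ∈ τ_X ✓.
  U = {p83}: f^{-1}(U) = {D, F} ∉ τ_X ✗.
  U = {p84}: f^{-1}(U) = ∅ ∈ τ_X ✓.
  U = {p82, p83}: f^{-1}(U) = {D, E, F} ∈ τ_X ✓.
  U = {p83, p84}: f^{-1}(U) = {D, F} ∉ τ_X ✗.
  U = {p82, p83, p84}: f^{-1}(U) = {D, E, F} ∈ τ_X ✓.
  U = {p81, p82, p83, p84}: f^{-1}(U) = {D, E, F} ∈ τ_X ✓.
Found U = {p83} with f^{-1}(U) = {D, F} not in τ_X. Therefore f is NOT continuous.


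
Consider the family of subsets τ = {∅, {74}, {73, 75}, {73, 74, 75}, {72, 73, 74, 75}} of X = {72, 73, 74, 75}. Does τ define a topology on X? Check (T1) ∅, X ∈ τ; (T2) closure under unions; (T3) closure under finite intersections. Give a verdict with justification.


τ IS a topology on X.

Axiom (T1): ∅ ∈ τ? Yes; X ∈ τ? Yes.
Axiom (T2/T3): check pairwise unions and intersections of members of τ.
All pairwise intersections and unions checked — each lies in τ. Therefore τ satisfies (T1), (T2), (T3): it IS a topology on X.


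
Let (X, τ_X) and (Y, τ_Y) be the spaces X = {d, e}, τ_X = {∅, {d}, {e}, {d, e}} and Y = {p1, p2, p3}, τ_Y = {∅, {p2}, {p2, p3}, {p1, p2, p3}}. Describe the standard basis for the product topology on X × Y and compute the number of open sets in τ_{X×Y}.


Basis B = {∅ × ∅, {d} × {p2}, {e} × {p2}, {d} × {p2, p3}, {d, e} × {p2}, {e} × {p2, p3}, {d} × {p1, p2, p3}, {e} × {p1, p2, p3}, {d, e} × {p2, p3}, {d, e} × {p1, p2, p3}}; |τ_{X×Y}| = 16.

Enumerate products U × V with U ∈ τ_X, V ∈ τ_Y (deduplicated):
  ∅ × ∅ = {} (∅)
  {d} × {p2} = {(d,p2)}
  {e} × {p2} = {(e,p2)}
  {d} × {p2, p3} = {(d,p2), (d,p3)}
  {d, e} × {p2} = {(d,p2), (e,p2)}
  {e} × {p2, p3} = {(e,p2), (e,p3)}
  {d} × {p1, p2, p3} = {(d,p1), (d,p2), (d,p3)}
  {e} × {p1, p2, p3} = {(e,p1), (e,p2), (e,p3)}
  {d, e} × {p2, p3} = {(d,p2), (d,p3), (e,p2), (e,p3)}
  {d, e} × {p1, p2, p3} = {(d,p1), (d,p2), (d,p3), (e,p1), (e,p2), (e,p3)}
These 10 distinct sets form the basis B.
Close under arbitrary unions to get τ_{X×Y}; counting gives |τ_{X×Y}| = 16.


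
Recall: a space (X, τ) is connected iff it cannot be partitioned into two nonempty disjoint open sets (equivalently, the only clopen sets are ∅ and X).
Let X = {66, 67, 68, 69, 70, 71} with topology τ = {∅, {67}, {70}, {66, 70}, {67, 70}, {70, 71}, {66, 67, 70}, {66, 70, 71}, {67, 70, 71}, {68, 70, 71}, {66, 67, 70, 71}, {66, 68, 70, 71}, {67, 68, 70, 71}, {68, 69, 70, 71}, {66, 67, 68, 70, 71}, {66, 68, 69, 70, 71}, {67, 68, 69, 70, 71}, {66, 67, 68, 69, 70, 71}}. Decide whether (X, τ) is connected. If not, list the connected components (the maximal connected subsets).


(X, τ) is disconnected; components = [{67}, {66, 68, 69, 70, 71}].

Find clopen sets (U ∈ τ with X ∖ U ∈ τ):
  U = ∅, X ∖ U = {66, 67, 68, 69, 70, 71} — both open, so U is clopen.
  U = {67}, X ∖ U = {66, 68, 69, 70, 71} — both open, so U is clopen.
  U = {66, 68, 69, 70, 71}, X ∖ U = {67} — both open, so U is clopen.
  U = {66, 67, 68, 69, 70, 71}, X ∖ U = ∅ — both open, so U is clopen.
Nontrivial clopen(s) exist: e.g. {67}. So (X, τ) is disconnected.
Compute connected components by grouping points that agree on all clopens:
  component: {67}
  component: {66, 68, 69, 70, 71}


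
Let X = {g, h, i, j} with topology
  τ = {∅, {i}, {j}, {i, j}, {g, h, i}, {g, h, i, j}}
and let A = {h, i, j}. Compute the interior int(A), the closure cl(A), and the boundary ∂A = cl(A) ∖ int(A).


int(A) = {i, j}, cl(A) = {g, h, i, j}, ∂A = {g, h}.

Closed sets in (X, τ) are complements of opens:
  closed(X, τ) = {∅, {j}, {g, h}, {g, h, i}, {g, h, j}, {g, h, i, j}}.
int(A) = ⋃ {U ∈ τ : U ⊆ A}. Opens contained in A: ∅, {i}, {j}, {i, j}.
Taking the union of these: int(A) = {i, j}.
cl(A) = ⋂ {C closed : A ⊆ C}. Closed sets containing A: {g, h, i, j}.
Intersecting these: cl(A) = {g, h, i, j}.
∂A = cl(A) ∖ int(A) = {g, h, i, j} ∖ {i, j} = {g, h}.


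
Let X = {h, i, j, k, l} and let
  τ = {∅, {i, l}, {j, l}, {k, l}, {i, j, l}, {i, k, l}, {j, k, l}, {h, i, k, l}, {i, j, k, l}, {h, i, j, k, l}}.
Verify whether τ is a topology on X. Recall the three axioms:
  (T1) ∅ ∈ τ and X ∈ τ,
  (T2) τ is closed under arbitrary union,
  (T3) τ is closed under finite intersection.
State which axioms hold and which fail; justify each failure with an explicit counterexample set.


τ is NOT a topology on X.

Axiom (T1): ∅ ∈ τ? Yes; X ∈ τ? Yes.
Axiom (T2/T3): check pairwise unions and intersections of members of τ.
Counterexample for (T3): {i, l} ∩ {j, l} = {l} ∉ τ. Therefore τ is NOT a topology.


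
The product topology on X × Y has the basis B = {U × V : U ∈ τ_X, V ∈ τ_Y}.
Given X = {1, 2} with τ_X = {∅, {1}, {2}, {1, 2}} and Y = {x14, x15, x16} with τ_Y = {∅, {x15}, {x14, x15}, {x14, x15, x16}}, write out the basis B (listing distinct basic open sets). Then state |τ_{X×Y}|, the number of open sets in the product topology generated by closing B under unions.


Basis B = {∅ × ∅, {1} × {x15}, {2} × {x15}, {1} × {x14, x15}, {1, 2} × {x15}, {2} × {x14, x15}, {1} × {x14, x15, x16}, {2} × {x14, x15, x16}, {1, 2} × {x14, x15}, {1, 2} × {x14, x15, x16}}; |τ_{X×Y}| = 16.

Enumerate products U × V with U ∈ τ_X, V ∈ τ_Y (deduplicated):
  ∅ × ∅ = {} (∅)
  {1} × {x15} = {(1,x15)}
  {2} × {x15} = {(2,x15)}
  {1} × {x14, x15} = {(1,x14), (1,x15)}
  {1, 2} × {x15} = {(1,x15), (2,x15)}
  {2} × {x14, x15} = {(2,x14), (2,x15)}
  {1} × {x14, x15, x16} = {(1,x14), (1,x15), (1,x16)}
  {2} × {x14, x15, x16} = {(2,x14), (2,x15), (2,x16)}
  {1, 2} × {x14, x15} = {(1,x14), (1,x15), (2,x14), (2,x15)}
  {1, 2} × {x14, x15, x16} = {(1,x14), (1,x15), (1,x16), (2,x14), (2,x15), (2,x16)}
These 10 distinct sets form the basis B.
Close under arbitrary unions to get τ_{X×Y}; counting gives |τ_{X×Y}| = 16.


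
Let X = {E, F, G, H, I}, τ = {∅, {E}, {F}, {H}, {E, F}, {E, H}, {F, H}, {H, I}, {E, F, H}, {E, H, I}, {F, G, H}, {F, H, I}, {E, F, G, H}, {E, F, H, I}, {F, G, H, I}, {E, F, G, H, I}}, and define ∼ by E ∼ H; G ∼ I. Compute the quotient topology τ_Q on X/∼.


X/∼ = {[E=H], [F], [G=I]}; |τ_Q| = 5.

Equivalence classes: [E=H], [F], [G=I].
Quotient map π: X → X/∼ sends E ↦ [E=H], F ↦ [F], G ↦ [G=I], H ↦ [E=H], I ↦ [G=I].
For each subset V ⊆ X/∼, compute π^{-1}(V) ⊆ X and check whether π^{-1}(V) ∈ τ. V is open in τ_Q iff π^{-1}(V) ∈ τ.
  V = {}: π^{-1}(V) = ∅ ∈ τ ✓.
  V = {[E=H]}: π^{-1}(V) = {E, H} ∈ τ ✓.
  V = {[F]}: π^{-1}(V) = {F} ∈ τ ✓.
  V = {[E=H], [F]}: π^{-1}(V) = {E, F, H} ∈ τ ✓.
  V = {[G=I]}: π^{-1}(V) = {G, I} ∉ τ ✗.
  V = {[E=H], [G=I]}: π^{-1}(V) = {E, G, H, I} ∉ τ ✗.
  V = {[F], [G=I]}: π^{-1}(V) = {F, G, I} ∉ τ ✗.
  V = {[E=H], [F], [G=I]}: π^{-1}(V) = {E, F, G, H, I} ∈ τ ✓.
Open sets in the quotient: τ_Q = {{}, {[E=H]}, {[F]}, {[E=H], [F]}, {[E=H], [F], [G=I]}} (5 elements).
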